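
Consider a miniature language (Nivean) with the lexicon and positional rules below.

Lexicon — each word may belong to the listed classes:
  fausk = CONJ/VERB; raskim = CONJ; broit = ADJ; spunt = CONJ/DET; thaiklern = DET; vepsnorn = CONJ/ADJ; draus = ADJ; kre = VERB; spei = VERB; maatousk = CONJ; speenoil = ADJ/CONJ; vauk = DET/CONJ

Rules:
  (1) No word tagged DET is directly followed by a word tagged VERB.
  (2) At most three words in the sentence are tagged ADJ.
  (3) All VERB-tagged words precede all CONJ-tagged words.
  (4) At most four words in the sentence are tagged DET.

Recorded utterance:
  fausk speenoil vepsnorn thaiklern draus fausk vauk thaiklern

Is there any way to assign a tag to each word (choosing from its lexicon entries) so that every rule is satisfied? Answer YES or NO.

Candidates per position — 1:fausk {CONJ,VERB}; 2:speenoil {ADJ,CONJ}; 3:vepsnorn {CONJ,ADJ}; 4:thaiklern {DET}; 5:draus {ADJ}; 6:fausk {CONJ,VERB}; 7:vauk {DET,CONJ}; 8:thaiklern {DET}.
One satisfying assignment: CONJ ADJ ADJ DET ADJ CONJ DET DET.
Check: rule 1 ✓; rule 2 ✓; rule 3 ✓; rule 4 ✓.

YES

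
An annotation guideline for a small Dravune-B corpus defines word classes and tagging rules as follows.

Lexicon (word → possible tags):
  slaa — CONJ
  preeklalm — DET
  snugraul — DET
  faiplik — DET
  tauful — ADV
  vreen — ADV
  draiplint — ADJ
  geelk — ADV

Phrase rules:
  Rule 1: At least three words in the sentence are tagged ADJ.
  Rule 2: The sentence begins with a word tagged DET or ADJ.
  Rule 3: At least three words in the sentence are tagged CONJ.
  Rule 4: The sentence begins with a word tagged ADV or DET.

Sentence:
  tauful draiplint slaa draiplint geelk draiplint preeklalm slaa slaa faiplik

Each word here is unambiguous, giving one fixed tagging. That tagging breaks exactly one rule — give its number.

2

Fixed tagging: ADV ADJ CONJ ADJ ADV ADJ DET CONJ CONJ DET.
Rule check: R1 pass, R2 fail, R3 pass, R4 pass.
Only rule 2 fails.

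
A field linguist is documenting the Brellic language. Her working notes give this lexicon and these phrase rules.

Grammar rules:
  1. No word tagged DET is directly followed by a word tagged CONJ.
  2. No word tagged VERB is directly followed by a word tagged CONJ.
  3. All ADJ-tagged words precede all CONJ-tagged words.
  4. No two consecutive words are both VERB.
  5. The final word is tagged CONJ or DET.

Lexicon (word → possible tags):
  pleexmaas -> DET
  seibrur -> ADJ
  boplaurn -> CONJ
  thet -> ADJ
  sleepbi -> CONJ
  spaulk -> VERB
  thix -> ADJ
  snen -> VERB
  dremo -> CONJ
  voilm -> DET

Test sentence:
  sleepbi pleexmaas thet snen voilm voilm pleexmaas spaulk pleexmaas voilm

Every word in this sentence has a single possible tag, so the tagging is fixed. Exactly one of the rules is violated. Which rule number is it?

Fixed tagging: CONJ DET ADJ VERB DET DET DET VERB DET DET.
Rule check: R1 holds, R2 holds, R3 violated, R4 holds, R5 holds.
Only rule 3 fails.

3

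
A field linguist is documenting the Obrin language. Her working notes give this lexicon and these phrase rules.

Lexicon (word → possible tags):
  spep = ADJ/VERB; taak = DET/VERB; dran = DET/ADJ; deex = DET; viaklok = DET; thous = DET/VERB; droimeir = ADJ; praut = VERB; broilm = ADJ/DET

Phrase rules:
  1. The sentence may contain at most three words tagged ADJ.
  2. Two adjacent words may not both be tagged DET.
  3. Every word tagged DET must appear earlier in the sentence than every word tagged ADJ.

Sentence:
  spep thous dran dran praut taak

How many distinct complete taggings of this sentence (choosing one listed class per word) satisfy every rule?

Candidates per position — 1:spep {ADJ,VERB}; 2:thous {DET,VERB}; 3:dran {DET,ADJ}; 4:dran {DET,ADJ}; 5:praut {VERB}; 6:taak {DET,VERB}.
There are 32 candidate sequences in total.
The sequences that satisfy every rule: ADJ VERB ADJ ADJ VERB VERB; VERB DET ADJ ADJ VERB VERB; VERB VERB DET ADJ VERB VERB; VERB VERB ADJ ADJ VERB VERB.
Count = 4.

4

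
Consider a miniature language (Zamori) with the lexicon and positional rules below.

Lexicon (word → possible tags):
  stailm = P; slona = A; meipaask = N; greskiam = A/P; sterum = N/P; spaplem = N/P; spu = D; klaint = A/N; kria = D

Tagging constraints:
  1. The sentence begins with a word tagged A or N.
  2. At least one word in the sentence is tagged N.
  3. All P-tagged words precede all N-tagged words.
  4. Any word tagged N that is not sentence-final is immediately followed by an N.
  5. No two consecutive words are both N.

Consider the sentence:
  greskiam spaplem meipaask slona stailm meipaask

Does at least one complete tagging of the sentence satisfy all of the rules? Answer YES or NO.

Candidates per position — 1:greskiam {A,P}; 2:spaplem {N,P}; 3:meipaask {N}; 4:slona {A}; 5:stailm {P}; 6:meipaask {N}.
Rule 3 cannot be satisfied by any choice of tags from the lexicon.
So there is no consistent tagging.

NO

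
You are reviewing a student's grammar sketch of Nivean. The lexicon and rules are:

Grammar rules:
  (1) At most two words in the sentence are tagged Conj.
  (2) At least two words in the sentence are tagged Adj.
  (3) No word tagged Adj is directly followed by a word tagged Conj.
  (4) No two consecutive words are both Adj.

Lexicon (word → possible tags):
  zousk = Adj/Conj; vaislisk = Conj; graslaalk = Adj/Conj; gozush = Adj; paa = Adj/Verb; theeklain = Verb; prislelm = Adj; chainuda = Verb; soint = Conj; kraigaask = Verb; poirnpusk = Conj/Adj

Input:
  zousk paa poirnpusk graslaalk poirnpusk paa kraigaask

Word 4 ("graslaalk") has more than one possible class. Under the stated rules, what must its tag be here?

Candidates per position — 1:zousk {Adj,Conj}; 2:paa {Adj,Verb}; 3:poirnpusk {Conj,Adj}; 4:graslaalk {Adj,Conj}; 5:poirnpusk {Conj,Adj}; 6:paa {Adj,Verb}; 7:kraigaask {Verb}.
Position 4: the remaining choice is settled jointly with positions 1, 2, 3, 5, 6 — only Conj at position 4 is part of a tagging that satisfies every rule.
That leaves exactly one tagging: Adj Verb Conj Conj Adj Verb Verb.
Verifying each rule — rule 1 satisfied; rule 2 satisfied; rule 3 satisfied; rule 4 satisfied.

Conj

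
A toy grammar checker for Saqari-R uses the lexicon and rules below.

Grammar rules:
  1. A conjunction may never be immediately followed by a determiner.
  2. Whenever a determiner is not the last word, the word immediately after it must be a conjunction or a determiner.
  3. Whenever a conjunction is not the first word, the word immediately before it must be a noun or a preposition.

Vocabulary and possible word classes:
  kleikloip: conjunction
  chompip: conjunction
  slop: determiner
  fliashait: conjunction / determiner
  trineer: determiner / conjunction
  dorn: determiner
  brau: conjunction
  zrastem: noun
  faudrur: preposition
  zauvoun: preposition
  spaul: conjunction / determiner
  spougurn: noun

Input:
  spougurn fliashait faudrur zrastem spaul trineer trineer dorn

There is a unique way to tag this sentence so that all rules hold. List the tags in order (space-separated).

noun conjunction preposition noun determiner determiner determiner determiner

Candidates per position — 1:spougurn {noun}; 2:fliashait {conjunction,determiner}; 3:faudrur {preposition}; 4:zrastem {noun}; 5:spaul {conjunction,determiner}; 6:trineer {determiner,conjunction}; 7:trineer {determiner,conjunction}; 8:dorn {determiner}.
If word 2 were determiner, no tagging could satisfy rule 2; so word 2 is conjunction.
If word 5 were conjunction, no tagging could satisfy rule 1; so word 5 is determiner.
If word 6 were conjunction, no tagging could satisfy rule 1; so word 6 is determiner.
If word 7 were conjunction, no tagging could satisfy rule 1; so word 7 is determiner.
So the tagging must be: noun conjunction preposition noun determiner determiner determiner determiner.
Check: rule 1 ok; rule 2 ok; rule 3 ok.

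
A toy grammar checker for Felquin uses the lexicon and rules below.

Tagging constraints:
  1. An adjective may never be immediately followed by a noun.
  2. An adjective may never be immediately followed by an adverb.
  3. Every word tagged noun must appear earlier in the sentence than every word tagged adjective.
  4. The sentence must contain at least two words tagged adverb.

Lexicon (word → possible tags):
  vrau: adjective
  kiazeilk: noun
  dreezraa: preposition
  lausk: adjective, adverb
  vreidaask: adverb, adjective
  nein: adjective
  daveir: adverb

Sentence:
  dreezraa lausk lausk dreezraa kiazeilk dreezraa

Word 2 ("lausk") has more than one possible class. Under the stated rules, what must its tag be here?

Candidates per position — 1:dreezraa {preposition}; 2:lausk {adjective,adverb}; 3:lausk {adjective,adverb}; 4:dreezraa {preposition}; 5:kiazeilk {noun}; 6:dreezraa {preposition}.
Position 2: tagging it adjective would leave rule 3 unsatisfiable, so it must be adverb.
Position 3: tagging it adjective would leave rule 3 unsatisfiable, so it must be adverb.
That leaves exactly one tagging: preposition adverb adverb preposition noun preposition.
Rule-by-rule: rule 1 ok; rule 2 ok; rule 3 ok; rule 4 ok.

adverb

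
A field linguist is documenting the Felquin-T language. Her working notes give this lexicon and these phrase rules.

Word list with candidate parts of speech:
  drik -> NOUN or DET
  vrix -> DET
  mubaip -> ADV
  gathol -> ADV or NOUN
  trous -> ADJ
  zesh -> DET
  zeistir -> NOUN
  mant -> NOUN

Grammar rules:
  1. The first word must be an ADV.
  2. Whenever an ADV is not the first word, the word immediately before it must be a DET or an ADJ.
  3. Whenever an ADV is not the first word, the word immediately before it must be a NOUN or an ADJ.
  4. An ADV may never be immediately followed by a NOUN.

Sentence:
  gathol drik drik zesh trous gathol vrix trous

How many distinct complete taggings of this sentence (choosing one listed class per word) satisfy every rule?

Candidates per position — 1:gathol {ADV,NOUN}; 2:drik {NOUN,DET}; 3:drik {NOUN,DET}; 4:zesh {DET}; 5:trous {ADJ}; 6:gathol {ADV,NOUN}; 7:vrix {DET}; 8:trous {ADJ}.
There are 16 candidate sequences in total.
The sequences that satisfy every rule: ADV DET NOUN DET ADJ ADV DET ADJ; ADV DET NOUN DET ADJ NOUN DET ADJ; ADV DET DET DET ADJ ADV DET ADJ; ADV DET DET DET ADJ NOUN DET ADJ.
Count = 4.

4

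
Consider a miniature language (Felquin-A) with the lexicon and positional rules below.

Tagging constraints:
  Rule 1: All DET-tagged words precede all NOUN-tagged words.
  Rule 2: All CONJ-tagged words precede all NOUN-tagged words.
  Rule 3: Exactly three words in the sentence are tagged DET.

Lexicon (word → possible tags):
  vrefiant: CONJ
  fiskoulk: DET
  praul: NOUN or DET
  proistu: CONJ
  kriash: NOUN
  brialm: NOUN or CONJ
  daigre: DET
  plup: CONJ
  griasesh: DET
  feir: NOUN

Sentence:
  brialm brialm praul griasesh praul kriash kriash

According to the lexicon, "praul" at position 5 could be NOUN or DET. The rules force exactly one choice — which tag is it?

Candidates per position — 1:brialm {NOUN,CONJ}; 2:brialm {NOUN,CONJ}; 3:praul {NOUN,DET}; 4:griasesh {DET}; 5:praul {NOUN,DET}; 6:kriash {NOUN}; 7:kriash {NOUN}.
Position 1: NOUN is ruled out by rule 1; that leaves CONJ.
Position 2: NOUN is ruled out by rule 1; that leaves CONJ.
Position 3: NOUN is ruled out by rule 1; that leaves DET.
Position 5: NOUN is ruled out by rule 3; that leaves DET.
The only consistent sequence is: CONJ CONJ DET DET DET NOUN NOUN.
Rule-by-rule: rule 1 holds; rule 2 holds; rule 3 holds.

DET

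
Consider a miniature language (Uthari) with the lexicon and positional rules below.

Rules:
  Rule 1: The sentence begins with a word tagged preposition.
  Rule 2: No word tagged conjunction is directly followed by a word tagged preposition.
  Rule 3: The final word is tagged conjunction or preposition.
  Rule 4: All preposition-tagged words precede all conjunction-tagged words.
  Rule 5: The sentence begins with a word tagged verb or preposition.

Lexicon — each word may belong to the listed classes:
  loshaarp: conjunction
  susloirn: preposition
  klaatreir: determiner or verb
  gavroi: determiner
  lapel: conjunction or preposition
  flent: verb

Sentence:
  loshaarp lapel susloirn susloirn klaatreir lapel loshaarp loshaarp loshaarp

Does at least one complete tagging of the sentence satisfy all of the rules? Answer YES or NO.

Candidates per position — 1:loshaarp {conjunction}; 2:lapel {conjunction,preposition}; 3:susloirn {preposition}; 4:susloirn {preposition}; 5:klaatreir {determiner,verb}; 6:lapel {conjunction,preposition}; 7:loshaarp {conjunction}; 8:loshaarp {conjunction}; 9:loshaarp {conjunction}.
Rule 1 cannot be satisfied by any choice of tags from the lexicon.
So there is no consistent tagging.

NO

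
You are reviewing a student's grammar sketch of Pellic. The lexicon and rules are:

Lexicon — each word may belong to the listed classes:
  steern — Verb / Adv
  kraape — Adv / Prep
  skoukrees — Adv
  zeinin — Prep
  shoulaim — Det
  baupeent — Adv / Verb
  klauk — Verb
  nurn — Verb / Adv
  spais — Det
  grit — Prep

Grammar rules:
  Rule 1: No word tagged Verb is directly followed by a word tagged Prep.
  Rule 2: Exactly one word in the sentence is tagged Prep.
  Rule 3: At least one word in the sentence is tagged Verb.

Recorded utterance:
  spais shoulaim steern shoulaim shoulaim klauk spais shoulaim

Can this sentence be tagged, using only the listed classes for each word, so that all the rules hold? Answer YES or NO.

NO

Candidates per position — 1:spais {Det}; 2:shoulaim {Det}; 3:steern {Verb,Adv}; 4:shoulaim {Det}; 5:shoulaim {Det}; 6:klauk {Verb}; 7:spais {Det}; 8:shoulaim {Det}.
Rule 2 cannot be satisfied by any choice of tags from the lexicon.
So there is no consistent tagging.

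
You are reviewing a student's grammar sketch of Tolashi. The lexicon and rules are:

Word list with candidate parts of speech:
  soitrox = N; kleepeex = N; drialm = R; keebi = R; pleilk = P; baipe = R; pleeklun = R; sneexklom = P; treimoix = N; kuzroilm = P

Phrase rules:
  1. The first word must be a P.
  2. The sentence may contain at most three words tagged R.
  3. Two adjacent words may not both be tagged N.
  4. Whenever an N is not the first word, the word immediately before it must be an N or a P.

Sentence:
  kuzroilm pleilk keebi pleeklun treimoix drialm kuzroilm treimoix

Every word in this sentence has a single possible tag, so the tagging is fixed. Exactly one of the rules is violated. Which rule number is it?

Fixed tagging: P P R R N R P N.
Rule check: R1 pass, R2 pass, R3 pass, R4 fail.
Only rule 4 fails.

4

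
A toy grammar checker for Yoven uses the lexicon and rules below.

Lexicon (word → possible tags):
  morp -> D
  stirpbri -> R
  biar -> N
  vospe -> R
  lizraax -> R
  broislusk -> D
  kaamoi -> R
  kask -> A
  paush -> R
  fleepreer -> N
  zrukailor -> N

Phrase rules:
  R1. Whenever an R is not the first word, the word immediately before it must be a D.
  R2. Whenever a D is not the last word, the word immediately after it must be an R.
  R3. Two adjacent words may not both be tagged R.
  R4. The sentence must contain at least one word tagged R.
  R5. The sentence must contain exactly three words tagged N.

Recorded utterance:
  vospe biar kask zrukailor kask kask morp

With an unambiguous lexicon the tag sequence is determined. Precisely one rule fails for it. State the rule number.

Fixed tagging: R N A N A A D.
Applying the rules: R1 ✓, R2 ✓, R3 ✓, R4 ✓, R5 ✗.
Only rule 5 fails.

5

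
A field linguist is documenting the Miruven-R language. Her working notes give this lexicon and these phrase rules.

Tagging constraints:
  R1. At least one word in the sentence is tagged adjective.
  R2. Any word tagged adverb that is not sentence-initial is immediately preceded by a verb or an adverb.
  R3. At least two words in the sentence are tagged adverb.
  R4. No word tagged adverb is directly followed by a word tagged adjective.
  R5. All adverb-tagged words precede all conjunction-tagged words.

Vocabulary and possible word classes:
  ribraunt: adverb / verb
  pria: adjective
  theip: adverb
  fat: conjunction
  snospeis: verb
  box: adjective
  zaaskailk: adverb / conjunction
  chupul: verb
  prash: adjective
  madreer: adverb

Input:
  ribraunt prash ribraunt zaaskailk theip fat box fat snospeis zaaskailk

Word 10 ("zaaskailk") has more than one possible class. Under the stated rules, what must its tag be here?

conjunction

Candidates per position — 1:ribraunt {adverb,verb}; 2:prash {adjective}; 3:ribraunt {adverb,verb}; 4:zaaskailk {adverb,conjunction}; 5:theip {adverb}; 6:fat {conjunction}; 7:box {adjective}; 8:fat {conjunction}; 9:snospeis {verb}; 10:zaaskailk {adverb,conjunction}.
If word 1 were adverb, no tagging could satisfy rule 4; so word 1 is verb.
If word 3 were adverb, no tagging could satisfy rule 2; so word 3 is verb.
If word 4 were conjunction, no tagging could satisfy rule 2; so word 4 is adverb.
If word 10 were adverb, no tagging could satisfy rule 5; so word 10 is conjunction.
The unique satisfying tagging is: verb adjective verb adverb adverb conjunction adjective conjunction verb conjunction.
Check: rule 1 satisfied; rule 2 satisfied; rule 3 satisfied; rule 4 satisfied; rule 5 satisfied.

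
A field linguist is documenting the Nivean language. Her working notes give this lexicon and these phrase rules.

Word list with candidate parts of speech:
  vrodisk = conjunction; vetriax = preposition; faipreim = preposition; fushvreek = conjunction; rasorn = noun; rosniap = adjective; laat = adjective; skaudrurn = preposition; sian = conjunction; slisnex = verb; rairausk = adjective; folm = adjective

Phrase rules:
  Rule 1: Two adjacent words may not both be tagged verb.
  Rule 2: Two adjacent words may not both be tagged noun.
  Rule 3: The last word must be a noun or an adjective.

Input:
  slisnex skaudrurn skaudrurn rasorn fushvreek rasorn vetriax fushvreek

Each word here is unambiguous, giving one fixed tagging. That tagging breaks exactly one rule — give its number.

3

Fixed tagging: verb preposition preposition noun conjunction noun preposition conjunction.
Applying the rules: R1 holds, R2 holds, R3 violated.
Only rule 3 fails.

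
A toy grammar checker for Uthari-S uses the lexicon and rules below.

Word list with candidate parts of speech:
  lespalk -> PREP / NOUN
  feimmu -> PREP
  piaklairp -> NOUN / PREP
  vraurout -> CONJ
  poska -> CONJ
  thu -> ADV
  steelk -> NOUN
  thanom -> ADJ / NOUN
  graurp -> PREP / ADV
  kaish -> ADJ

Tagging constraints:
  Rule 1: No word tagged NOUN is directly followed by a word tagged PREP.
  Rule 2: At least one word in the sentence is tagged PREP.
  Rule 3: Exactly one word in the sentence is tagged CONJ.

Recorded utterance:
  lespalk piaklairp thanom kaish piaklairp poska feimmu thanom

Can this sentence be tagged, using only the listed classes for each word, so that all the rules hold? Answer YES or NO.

Candidates per position — 1:lespalk {PREP,NOUN}; 2:piaklairp {NOUN,PREP}; 3:thanom {ADJ,NOUN}; 4:kaish {ADJ}; 5:piaklairp {NOUN,PREP}; 6:poska {CONJ}; 7:feimmu {PREP}; 8:thanom {ADJ,NOUN}.
One satisfying assignment: PREP PREP NOUN ADJ PREP CONJ PREP ADJ.
Verifying each rule — rule 1 ok; rule 2 ok; rule 3 ok.

YES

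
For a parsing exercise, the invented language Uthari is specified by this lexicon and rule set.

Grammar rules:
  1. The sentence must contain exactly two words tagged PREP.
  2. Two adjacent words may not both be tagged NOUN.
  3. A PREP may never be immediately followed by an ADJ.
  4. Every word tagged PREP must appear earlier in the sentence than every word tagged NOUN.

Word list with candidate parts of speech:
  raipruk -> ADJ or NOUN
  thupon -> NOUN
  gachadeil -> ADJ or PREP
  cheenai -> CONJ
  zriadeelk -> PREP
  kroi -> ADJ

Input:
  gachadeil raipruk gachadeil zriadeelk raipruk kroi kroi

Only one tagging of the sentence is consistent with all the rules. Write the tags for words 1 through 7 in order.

Candidates per position — 1:gachadeil {ADJ,PREP}; 2:raipruk {ADJ,NOUN}; 3:gachadeil {ADJ,PREP}; 4:zriadeelk {PREP}; 5:raipruk {ADJ,NOUN}; 6:kroi {ADJ}; 7:kroi {ADJ}.
Word 2 cannot be NOUN — rule 4 would then fail for every completion. It is ADJ.
Word 5 cannot be ADJ — rule 3 would then fail for every completion. It is NOUN.
Word 1 cannot be PREP — rule 3 would then fail for every completion. It is ADJ.
Word 3 cannot be ADJ — rule 1 would then fail for every completion. It is PREP.
The unique satisfying tagging is: ADJ ADJ PREP PREP NOUN ADJ ADJ.
Check: rule 1 satisfied; rule 2 satisfied; rule 3 satisfied; rule 4 satisfied.

ADJ ADJ PREP PREP NOUN ADJ ADJ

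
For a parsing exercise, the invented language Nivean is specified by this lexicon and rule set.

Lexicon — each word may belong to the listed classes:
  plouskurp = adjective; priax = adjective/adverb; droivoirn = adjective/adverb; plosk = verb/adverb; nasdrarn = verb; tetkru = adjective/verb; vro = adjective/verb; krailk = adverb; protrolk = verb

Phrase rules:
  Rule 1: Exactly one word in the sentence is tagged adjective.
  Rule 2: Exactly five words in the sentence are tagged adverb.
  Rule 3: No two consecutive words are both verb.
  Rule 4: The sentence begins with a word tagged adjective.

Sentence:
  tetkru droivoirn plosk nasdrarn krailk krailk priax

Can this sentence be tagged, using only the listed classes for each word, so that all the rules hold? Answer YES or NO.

Candidates per position — 1:tetkru {adjective,verb}; 2:droivoirn {adjective,adverb}; 3:plosk {verb,adverb}; 4:nasdrarn {verb}; 5:krailk {adverb}; 6:krailk {adverb}; 7:priax {adjective,adverb}.
One satisfying assignment: adjective adverb adverb verb adverb adverb adverb.
Verifying each rule — rule 1 ok; rule 2 ok; rule 3 ok; rule 4 ok.

YES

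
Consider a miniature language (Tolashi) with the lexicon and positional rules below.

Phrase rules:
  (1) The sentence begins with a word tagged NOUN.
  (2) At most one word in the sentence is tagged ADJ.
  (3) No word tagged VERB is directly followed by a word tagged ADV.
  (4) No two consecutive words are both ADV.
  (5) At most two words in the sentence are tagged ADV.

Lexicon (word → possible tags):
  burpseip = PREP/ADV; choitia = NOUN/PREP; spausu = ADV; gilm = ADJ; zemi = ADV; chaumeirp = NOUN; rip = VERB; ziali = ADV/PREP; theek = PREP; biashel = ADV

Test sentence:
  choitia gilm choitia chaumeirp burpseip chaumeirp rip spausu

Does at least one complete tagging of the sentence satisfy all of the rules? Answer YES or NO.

Candidates per position — 1:choitia {NOUN,PREP}; 2:gilm {ADJ}; 3:choitia {NOUN,PREP}; 4:chaumeirp {NOUN}; 5:burpseip {PREP,ADV}; 6:chaumeirp {NOUN}; 7:rip {VERB}; 8:spausu {ADV}.
Rule 3 cannot be satisfied by any choice of tags from the lexicon.
So there is no consistent tagging.

NO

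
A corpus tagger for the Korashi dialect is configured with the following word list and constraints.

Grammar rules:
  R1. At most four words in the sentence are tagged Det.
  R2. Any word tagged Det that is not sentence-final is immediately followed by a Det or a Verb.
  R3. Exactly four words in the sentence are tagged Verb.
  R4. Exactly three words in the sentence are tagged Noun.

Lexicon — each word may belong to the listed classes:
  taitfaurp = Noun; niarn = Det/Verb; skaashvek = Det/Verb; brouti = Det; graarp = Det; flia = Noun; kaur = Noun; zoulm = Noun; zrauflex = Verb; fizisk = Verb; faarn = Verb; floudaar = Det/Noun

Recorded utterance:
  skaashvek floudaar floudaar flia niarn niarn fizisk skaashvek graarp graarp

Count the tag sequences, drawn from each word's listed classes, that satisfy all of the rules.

Candidates per position — 1:skaashvek {Det,Verb}; 2:floudaar {Det,Noun}; 3:floudaar {Det,Noun}; 4:flia {Noun}; 5:niarn {Det,Verb}; 6:niarn {Det,Verb}; 7:fizisk {Verb}; 8:skaashvek {Det,Verb}; 9:graarp {Det}; 10:graarp {Det}.
There are 64 candidate sequences in total.
The sequences that satisfy every rule: Verb Noun Noun Noun Det Verb Verb Verb Det Det; Verb Noun Noun Noun Verb Det Verb Verb Det Det; Verb Noun Noun Noun Verb Verb Verb Det Det Det.
Count = 3.

3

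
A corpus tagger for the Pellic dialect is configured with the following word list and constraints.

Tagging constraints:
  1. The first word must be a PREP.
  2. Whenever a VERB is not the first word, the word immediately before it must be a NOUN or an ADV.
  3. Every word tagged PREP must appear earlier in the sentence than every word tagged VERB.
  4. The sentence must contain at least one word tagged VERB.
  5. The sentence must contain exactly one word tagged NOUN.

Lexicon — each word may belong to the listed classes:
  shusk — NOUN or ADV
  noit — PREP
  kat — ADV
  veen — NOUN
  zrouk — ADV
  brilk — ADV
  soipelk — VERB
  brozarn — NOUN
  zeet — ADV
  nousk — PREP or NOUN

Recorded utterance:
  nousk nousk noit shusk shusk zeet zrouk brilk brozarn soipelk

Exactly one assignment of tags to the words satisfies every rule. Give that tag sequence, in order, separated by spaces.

PREP PREP PREP ADV ADV ADV ADV ADV NOUN VERB

Candidates per position — 1:nousk {PREP,NOUN}; 2:nousk {PREP,NOUN}; 3:noit {PREP}; 4:shusk {NOUN,ADV}; 5:shusk {NOUN,ADV}; 6:zeet {ADV}; 7:zrouk {ADV}; 8:brilk {ADV}; 9:brozarn {NOUN}; 10:soipelk {VERB}.
Position 1: tagging it NOUN would leave rule 1 unsatisfiable, so it must be PREP.
Position 2: tagging it NOUN would leave rule 5 unsatisfiable, so it must be PREP.
Position 4: tagging it NOUN would leave rule 5 unsatisfiable, so it must be ADV.
Position 5: tagging it NOUN would leave rule 5 unsatisfiable, so it must be ADV.
So the tagging must be: PREP PREP PREP ADV ADV ADV ADV ADV NOUN VERB.
Rule-by-rule: rule 1 satisfied; rule 2 satisfied; rule 3 satisfied; rule 4 satisfied; rule 5 satisfied.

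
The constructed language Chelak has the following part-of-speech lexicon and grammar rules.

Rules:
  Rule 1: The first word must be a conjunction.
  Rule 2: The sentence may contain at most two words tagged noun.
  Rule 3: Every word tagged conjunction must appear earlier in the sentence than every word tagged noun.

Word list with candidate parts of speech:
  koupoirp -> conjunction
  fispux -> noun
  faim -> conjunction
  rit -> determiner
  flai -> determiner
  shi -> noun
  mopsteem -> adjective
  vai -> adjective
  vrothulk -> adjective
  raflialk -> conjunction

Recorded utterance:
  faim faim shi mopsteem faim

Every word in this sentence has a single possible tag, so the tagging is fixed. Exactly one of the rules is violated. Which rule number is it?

3

Fixed tagging: conjunction conjunction noun adjective conjunction.
Rule check: R1 ok, R2 ok, R3 fails.
Only rule 3 fails.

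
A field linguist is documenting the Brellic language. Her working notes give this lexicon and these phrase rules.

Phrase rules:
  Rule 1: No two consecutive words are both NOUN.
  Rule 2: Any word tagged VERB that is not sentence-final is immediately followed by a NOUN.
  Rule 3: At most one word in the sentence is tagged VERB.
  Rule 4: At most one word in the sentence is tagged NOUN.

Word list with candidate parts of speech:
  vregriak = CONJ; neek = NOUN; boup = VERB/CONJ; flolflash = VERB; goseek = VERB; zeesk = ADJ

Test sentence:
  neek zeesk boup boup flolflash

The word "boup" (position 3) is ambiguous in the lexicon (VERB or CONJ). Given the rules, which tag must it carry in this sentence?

CONJ

Candidates per position — 1:neek {NOUN}; 2:zeesk {ADJ}; 3:boup {VERB,CONJ}; 4:boup {VERB,CONJ}; 5:flolflash {VERB}.
Position 3: tagging it VERB would leave rule 2 unsatisfiable, so it must be CONJ.
Position 4: tagging it VERB would leave rule 2 unsatisfiable, so it must be CONJ.
That leaves exactly one tagging: NOUN ADJ CONJ CONJ VERB.
Check: rule 1 ✓; rule 2 ✓; rule 3 ✓; rule 4 ✓.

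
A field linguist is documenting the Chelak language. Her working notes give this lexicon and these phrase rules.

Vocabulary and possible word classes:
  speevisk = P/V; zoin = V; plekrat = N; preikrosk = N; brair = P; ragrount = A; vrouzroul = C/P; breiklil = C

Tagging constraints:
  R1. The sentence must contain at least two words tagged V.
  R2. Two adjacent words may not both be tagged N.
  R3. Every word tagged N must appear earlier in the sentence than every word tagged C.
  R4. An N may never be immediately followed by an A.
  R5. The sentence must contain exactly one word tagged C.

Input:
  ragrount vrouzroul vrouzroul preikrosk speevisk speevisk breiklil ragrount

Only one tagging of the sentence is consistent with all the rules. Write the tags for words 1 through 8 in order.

A P P N V V C A

Candidates per position — 1:ragrount {A}; 2:vrouzroul {C,P}; 3:vrouzroul {C,P}; 4:preikrosk {N}; 5:speevisk {P,V}; 6:speevisk {P,V}; 7:breiklil {C}; 8:ragrount {A}.
If word 2 were C, no tagging could satisfy rule 3; so word 2 is P.
If word 3 were C, no tagging could satisfy rule 3; so word 3 is P.
If word 5 were P, no tagging could satisfy rule 1; so word 5 is V.
If word 6 were P, no tagging could satisfy rule 1; so word 6 is V.
The only consistent sequence is: A P P N V V C A.
Check: rule 1 satisfied; rule 2 satisfied; rule 3 satisfied; rule 4 satisfied; rule 5 satisfied.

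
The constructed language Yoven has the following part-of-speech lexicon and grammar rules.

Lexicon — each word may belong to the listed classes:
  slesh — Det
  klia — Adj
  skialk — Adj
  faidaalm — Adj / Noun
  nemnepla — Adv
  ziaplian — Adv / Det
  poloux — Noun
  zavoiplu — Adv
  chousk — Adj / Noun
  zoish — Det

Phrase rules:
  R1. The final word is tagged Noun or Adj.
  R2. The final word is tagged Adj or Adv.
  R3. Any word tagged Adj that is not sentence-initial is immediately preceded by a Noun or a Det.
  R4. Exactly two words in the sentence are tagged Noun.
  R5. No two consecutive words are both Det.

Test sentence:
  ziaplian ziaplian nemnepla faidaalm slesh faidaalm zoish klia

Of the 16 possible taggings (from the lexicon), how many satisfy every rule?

Candidates per position — 1:ziaplian {Adv,Det}; 2:ziaplian {Adv,Det}; 3:nemnepla {Adv}; 4:faidaalm {Adj,Noun}; 5:slesh {Det}; 6:faidaalm {Adj,Noun}; 7:zoish {Det}; 8:klia {Adj}.
There are 16 candidate sequences in total.
The sequences that satisfy every rule: Adv Adv Adv Noun Det Noun Det Adj; Adv Det Adv Noun Det Noun Det Adj; Det Adv Adv Noun Det Noun Det Adj.
Count = 3.

3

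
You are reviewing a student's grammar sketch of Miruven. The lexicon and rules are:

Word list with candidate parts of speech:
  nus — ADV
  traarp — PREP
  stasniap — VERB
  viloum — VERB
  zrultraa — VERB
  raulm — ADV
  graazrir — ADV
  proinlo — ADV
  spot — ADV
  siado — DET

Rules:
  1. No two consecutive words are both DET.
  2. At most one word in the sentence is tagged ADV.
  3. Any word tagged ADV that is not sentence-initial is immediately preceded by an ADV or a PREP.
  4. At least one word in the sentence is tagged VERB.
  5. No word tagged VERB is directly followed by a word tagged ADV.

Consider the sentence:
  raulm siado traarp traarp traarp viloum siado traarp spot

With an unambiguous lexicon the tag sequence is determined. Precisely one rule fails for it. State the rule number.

Fixed tagging: ADV DET PREP PREP PREP VERB DET PREP ADV.
Applying the rules: R1 holds, R2 violated, R3 holds, R4 holds, R5 holds.
Only rule 2 fails.

2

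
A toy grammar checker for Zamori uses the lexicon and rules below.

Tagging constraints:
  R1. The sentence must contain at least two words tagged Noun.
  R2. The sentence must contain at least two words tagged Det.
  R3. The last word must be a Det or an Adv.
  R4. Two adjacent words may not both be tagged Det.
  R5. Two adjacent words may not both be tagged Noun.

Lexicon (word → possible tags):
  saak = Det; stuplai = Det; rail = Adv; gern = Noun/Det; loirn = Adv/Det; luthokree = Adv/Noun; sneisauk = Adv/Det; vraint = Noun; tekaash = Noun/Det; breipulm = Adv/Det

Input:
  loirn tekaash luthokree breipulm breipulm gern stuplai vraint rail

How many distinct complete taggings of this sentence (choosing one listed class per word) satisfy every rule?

Candidates per position — 1:loirn {Adv,Det}; 2:tekaash {Noun,Det}; 3:luthokree {Adv,Noun}; 4:breipulm {Adv,Det}; 5:breipulm {Adv,Det}; 6:gern {Noun,Det}; 7:stuplai {Det}; 8:vraint {Noun}; 9:rail {Adv}.
There are 64 candidate sequences in total.
Checking each against the rules leaves 11 sequences.
Count = 11.

11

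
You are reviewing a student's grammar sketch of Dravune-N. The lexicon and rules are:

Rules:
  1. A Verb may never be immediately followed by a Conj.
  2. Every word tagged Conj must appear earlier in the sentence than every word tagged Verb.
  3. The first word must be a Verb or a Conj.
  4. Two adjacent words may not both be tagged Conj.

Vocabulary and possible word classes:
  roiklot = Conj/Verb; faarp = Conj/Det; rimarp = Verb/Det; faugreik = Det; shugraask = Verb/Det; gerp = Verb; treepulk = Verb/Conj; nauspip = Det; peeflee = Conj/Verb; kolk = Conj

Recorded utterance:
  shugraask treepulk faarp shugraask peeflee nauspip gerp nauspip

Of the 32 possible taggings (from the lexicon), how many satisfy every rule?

2

Candidates per position — 1:shugraask {Verb,Det}; 2:treepulk {Verb,Conj}; 3:faarp {Conj,Det}; 4:shugraask {Verb,Det}; 5:peeflee {Conj,Verb}; 6:nauspip {Det}; 7:gerp {Verb}; 8:nauspip {Det}.
There are 32 candidate sequences in total.
The sequences that satisfy every rule: Verb Verb Det Verb Verb Det Verb Det; Verb Verb Det Det Verb Det Verb Det.
Count = 2.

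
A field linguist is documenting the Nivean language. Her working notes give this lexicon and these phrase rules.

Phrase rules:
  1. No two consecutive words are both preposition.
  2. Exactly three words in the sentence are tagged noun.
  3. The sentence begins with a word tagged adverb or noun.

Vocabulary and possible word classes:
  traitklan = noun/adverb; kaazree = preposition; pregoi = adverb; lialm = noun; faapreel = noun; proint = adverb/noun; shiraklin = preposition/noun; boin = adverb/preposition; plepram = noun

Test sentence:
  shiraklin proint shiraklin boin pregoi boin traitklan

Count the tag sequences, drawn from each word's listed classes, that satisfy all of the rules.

Candidates per position — 1:shiraklin {preposition,noun}; 2:proint {adverb,noun}; 3:shiraklin {preposition,noun}; 4:boin {adverb,preposition}; 5:pregoi {adverb}; 6:boin {adverb,preposition}; 7:traitklan {noun,adverb}.
There are 64 candidate sequences in total.
Checking each against the rules leaves 10 sequences.
Count = 10.

10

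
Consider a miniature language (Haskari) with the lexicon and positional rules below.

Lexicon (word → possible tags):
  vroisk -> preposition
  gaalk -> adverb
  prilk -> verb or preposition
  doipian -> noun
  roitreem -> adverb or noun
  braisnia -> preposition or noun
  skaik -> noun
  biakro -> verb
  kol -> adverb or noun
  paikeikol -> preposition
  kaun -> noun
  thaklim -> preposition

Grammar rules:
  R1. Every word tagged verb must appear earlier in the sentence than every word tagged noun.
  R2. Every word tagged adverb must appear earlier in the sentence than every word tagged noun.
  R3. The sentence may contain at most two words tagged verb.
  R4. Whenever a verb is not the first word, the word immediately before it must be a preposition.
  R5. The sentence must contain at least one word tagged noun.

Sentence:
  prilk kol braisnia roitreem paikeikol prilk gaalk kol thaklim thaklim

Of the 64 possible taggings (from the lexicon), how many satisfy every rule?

4

Candidates per position — 1:prilk {verb,preposition}; 2:kol {adverb,noun}; 3:braisnia {preposition,noun}; 4:roitreem {adverb,noun}; 5:paikeikol {preposition}; 6:prilk {verb,preposition}; 7:gaalk {adverb}; 8:kol {adverb,noun}; 9:thaklim {preposition}; 10:thaklim {preposition}.
There are 64 candidate sequences in total.
The sequences that satisfy every rule: verb adverb preposition adverb preposition verb adverb noun preposition preposition; verb adverb preposition adverb preposition preposition adverb noun preposition preposition; preposition adverb preposition adverb preposition verb adverb noun preposition preposition; preposition adverb preposition adverb preposition preposition adverb noun preposition preposition.
Count = 4.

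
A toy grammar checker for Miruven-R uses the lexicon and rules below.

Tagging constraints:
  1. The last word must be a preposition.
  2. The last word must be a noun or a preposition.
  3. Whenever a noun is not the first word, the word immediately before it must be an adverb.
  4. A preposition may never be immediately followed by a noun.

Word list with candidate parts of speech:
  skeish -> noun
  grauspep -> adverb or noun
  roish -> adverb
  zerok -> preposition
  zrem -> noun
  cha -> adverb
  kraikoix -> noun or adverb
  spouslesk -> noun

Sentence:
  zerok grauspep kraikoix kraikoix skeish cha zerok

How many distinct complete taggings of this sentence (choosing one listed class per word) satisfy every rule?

Candidates per position — 1:zerok {preposition}; 2:grauspep {adverb,noun}; 3:kraikoix {noun,adverb}; 4:kraikoix {noun,adverb}; 5:skeish {noun}; 6:cha {adverb}; 7:zerok {preposition}.
There are 8 candidate sequences in total.
The sequences that satisfy every rule: preposition adverb noun adverb noun adverb preposition; preposition adverb adverb adverb noun adverb preposition.
Count = 2.

2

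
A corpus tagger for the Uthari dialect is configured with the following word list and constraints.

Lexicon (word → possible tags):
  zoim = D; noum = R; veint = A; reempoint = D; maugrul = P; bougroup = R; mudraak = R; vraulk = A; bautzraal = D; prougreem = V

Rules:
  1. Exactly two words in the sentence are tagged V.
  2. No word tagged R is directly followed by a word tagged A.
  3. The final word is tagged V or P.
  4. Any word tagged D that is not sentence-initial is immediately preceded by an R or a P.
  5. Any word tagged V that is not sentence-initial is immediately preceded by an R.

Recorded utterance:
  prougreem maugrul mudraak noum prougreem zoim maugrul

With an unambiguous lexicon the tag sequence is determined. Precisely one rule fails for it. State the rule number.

4

Fixed tagging: V P R R V D P.
Rule check: R1 ok, R2 ok, R3 ok, R4 fails, R5 ok.
Only rule 4 fails.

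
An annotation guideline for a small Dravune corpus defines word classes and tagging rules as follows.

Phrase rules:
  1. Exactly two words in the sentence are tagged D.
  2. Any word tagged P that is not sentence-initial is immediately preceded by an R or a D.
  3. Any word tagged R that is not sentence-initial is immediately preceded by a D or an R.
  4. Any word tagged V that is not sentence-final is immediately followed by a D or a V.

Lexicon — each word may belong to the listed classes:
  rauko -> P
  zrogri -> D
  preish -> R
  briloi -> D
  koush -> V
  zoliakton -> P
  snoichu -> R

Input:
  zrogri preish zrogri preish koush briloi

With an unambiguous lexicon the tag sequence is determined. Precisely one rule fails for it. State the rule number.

Fixed tagging: D R D R V D.
Rule check: R1 ✗, R2 ✓, R3 ✓, R4 ✓.
Only rule 1 fails.

1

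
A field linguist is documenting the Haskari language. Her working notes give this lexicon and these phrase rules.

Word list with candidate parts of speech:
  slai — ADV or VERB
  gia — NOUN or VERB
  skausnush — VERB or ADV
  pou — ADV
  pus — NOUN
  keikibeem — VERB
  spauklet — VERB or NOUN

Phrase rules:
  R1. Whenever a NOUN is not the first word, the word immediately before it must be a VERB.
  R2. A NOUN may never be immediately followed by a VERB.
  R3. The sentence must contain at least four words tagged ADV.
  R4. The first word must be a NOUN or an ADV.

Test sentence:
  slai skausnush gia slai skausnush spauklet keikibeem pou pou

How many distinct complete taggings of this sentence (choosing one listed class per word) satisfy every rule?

Candidates per position — 1:slai {ADV,VERB}; 2:skausnush {VERB,ADV}; 3:gia {NOUN,VERB}; 4:slai {ADV,VERB}; 5:skausnush {VERB,ADV}; 6:spauklet {VERB,NOUN}; 7:keikibeem {VERB}; 8:pou {ADV}; 9:pou {ADV}.
There are 64 candidate sequences in total.
Checking each against the rules leaves 9 sequences.
Count = 9.

9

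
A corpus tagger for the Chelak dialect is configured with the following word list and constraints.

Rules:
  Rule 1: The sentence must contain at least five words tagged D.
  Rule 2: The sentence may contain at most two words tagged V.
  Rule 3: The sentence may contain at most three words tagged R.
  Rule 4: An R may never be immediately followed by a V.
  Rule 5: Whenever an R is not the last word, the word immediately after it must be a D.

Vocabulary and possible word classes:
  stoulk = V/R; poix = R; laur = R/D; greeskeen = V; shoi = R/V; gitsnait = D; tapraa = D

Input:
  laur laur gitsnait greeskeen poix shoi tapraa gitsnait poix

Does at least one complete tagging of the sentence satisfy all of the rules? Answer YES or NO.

NO

Candidates per position — 1:laur {R,D}; 2:laur {R,D}; 3:gitsnait {D}; 4:greeskeen {V}; 5:poix {R}; 6:shoi {R,V}; 7:tapraa {D}; 8:gitsnait {D}; 9:poix {R}.
Rule 5 cannot be satisfied by any choice of tags from the lexicon.
So there is no consistent tagging.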